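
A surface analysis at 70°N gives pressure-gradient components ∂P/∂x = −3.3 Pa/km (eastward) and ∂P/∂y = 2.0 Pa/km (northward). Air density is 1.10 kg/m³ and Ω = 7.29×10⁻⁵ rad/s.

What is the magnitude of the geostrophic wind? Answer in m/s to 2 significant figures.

Coriolis parameter at 70°N:
f = 2Ω sin φ = 2 × 7.29×10⁻⁵ × sin 70° = 1.37×10⁻⁴ s⁻¹
Component geostrophic relations (x east, y north):
u_g = −(1/(fρ)) ∂P/∂y,  v_g = (1/(fρ)) ∂P/∂x
u_g = −(2.0×10⁻³)/(1.37×10⁻⁴ × 1.10) = −13.3 m/s;  v_g = (−3.3×10⁻³)/(1.37×10⁻⁴ × 1.10) = −21.9 m/s
|V_g| = √(u_g² + v_g²) = 25.6 m/s

26 m/s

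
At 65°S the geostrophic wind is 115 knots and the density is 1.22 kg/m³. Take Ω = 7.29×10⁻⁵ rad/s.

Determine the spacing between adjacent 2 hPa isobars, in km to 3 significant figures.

Coriolis parameter at 65°S:
f = 2Ω sin φ = 2 × 7.29×10⁻⁵ × sin 65° = 1.32×10⁻⁴ s⁻¹
Wind speed in SI: 115 knots = 59.2 m/s
Geostrophic balance rearranged: |∂P/∂n| = f ρ V_g
|∂P/∂n| = 1.32×10⁻⁴ × 1.22 × 59.2 = 9.54×10⁻³ Pa/m
Isobar spacing: Δn = ΔP/|∂P/∂n| = 200 Pa / 9.54×10⁻³ Pa/m = 20970 m ≈ 21.0 km

21.0 km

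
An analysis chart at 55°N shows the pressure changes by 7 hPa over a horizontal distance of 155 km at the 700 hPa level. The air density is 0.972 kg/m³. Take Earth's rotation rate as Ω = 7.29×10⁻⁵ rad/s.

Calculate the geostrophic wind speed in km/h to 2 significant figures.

Coriolis parameter at 55°N:
f = 2Ω sin φ = 2 × 7.29×10⁻⁵ × sin 55° = 1.19×10⁻⁴ s⁻¹
Pressure gradient: |∂P/∂n| = 700 Pa / 155000 m = 4.52×10⁻³ Pa/m
Geostrophic balance (pressure-gradient force = Coriolis force):
V_g = (1/(fρ)) |∂P/∂n| = 4.52×10⁻³ / (1.19×10⁻⁴ × 0.972) = 38.9 m/s
Converting: 38.9 m/s × 3.6 = 140 km/h

140 km/h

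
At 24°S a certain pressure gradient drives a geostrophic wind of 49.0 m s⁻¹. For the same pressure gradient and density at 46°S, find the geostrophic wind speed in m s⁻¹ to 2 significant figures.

With the same pressure gradient and density, V_g ∝ 1/f ∝ 1/sin φ.
V₂ = V₁ · sin φ₁ / sin φ₂ = 49.0 × sin 24° / sin 46°
V₂ = 49.0 × 0.4067/0.7193 = 28 m s⁻¹

28 m s⁻¹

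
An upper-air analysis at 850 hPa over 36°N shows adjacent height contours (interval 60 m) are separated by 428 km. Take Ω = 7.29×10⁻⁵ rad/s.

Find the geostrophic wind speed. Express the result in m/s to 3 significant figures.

16.0 m/s

Coriolis parameter at 36°N:
f = 2Ω sin φ = 2 × 7.29×10⁻⁵ × sin 36° = 8.57×10⁻⁵ s⁻¹
Height gradient: |∂Z/∂n| = 60 m / 428000 m = 1.40×10⁻⁴
On a pressure surface, geostrophic balance gives V_g = (g/f)|∂Z/∂n|:
V_g = 9.81 × 1.40×10⁻⁴ / 8.57×10⁻⁵ = 16.0 m/s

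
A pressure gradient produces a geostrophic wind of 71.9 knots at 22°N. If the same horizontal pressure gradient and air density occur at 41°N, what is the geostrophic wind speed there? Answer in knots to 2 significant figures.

41 knots

With the same pressure gradient and density, V_g ∝ 1/f ∝ 1/sin φ.
V₂ = V₁ · sin φ₁ / sin φ₂ = 71.9 × sin 22° / sin 41°
V₂ = 71.9 × 0.3746/0.6561 = 41 knots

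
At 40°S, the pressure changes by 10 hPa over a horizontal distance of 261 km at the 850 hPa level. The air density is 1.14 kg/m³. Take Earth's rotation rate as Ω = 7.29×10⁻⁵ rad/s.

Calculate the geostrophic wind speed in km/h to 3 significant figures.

129 km/h

Coriolis parameter at 40°S:
f = 2Ω sin φ = 2 × 7.29×10⁻⁵ × sin 40° = 9.37×10⁻⁵ s⁻¹
Pressure gradient: |∂P/∂n| = 1000 Pa / 261000 m = 3.83×10⁻³ Pa/m
Geostrophic balance (pressure-gradient force = Coriolis force):
V_g = (1/(fρ)) |∂P/∂n| = 3.83×10⁻³ / (9.37×10⁻⁵ × 1.14) = 35.9 m/s
Converting: 35.9 m/s × 3.6 = 129 km/h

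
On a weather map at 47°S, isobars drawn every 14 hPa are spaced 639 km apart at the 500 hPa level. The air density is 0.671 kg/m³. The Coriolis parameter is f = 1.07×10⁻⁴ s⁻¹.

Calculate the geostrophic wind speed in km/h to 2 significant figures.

110 km/h

Pressure gradient: |∂P/∂n| = 1400 Pa / 639000 m = 2.19×10⁻³ Pa/m
Geostrophic balance (pressure-gradient force = Coriolis force):
V_g = (1/(fρ)) |∂P/∂n| = 2.19×10⁻³ / (1.07×10⁻⁴ × 0.671) = 30.5 m/s
Converting: 30.5 m/s × 3.6 = 110 km/h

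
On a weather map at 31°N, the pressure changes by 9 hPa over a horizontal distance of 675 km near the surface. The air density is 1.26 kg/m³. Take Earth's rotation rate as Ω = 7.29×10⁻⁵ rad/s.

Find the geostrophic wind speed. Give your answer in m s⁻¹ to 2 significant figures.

Coriolis parameter at 31°N:
f = 2Ω sin φ = 2 × 7.29×10⁻⁵ × sin 31° = 7.51×10⁻⁵ s⁻¹
Pressure gradient: |∂P/∂n| = 900 Pa / 675000 m = 1.33×10⁻³ Pa/m
Geostrophic balance (pressure-gradient force = Coriolis force):
V_g = (1/(fρ)) |∂P/∂n| = 1.33×10⁻³ / (7.51×10⁻⁵ × 1.26) = 14.1 m/s

14 m s⁻¹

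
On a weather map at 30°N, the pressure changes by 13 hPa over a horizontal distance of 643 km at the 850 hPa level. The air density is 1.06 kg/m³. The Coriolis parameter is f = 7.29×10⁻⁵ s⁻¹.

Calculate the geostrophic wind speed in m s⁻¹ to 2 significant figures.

26 m s⁻¹

Pressure gradient: |∂P/∂n| = 1300 Pa / 643000 m = 2.02×10⁻³ Pa/m
Geostrophic balance (pressure-gradient force = Coriolis force):
V_g = (1/(fρ)) |∂P/∂n| = 2.02×10⁻³ / (7.29×10⁻⁵ × 1.06) = 26.2 m/s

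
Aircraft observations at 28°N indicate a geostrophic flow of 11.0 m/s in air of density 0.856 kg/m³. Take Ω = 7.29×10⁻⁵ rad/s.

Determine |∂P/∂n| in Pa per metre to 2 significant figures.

Coriolis parameter at 28°N:
f = 2Ω sin φ = 2 × 7.29×10⁻⁵ × sin 28° = 6.84×10⁻⁵ s⁻¹
Geostrophic balance rearranged: |∂P/∂n| = f ρ V_g
|∂P/∂n| = 6.84×10⁻⁵ × 0.856 × 11.0 = 6.45×10⁻⁴ Pa/m

6.4×10⁻⁴ Pa/m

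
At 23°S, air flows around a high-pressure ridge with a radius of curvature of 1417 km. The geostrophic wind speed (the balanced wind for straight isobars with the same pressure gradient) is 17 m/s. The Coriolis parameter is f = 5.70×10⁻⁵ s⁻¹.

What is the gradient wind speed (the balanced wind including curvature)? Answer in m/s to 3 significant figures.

Around a high, pressure-gradient force acts outward with centrifugal, so Coriolis balances both:
fV = (1/ρ)|∂P/∂n| + V²/R  →  V² − fR·V + fR·V_g = 0
With fR = 5.70×10⁻⁵ × 1417×10³ m = 80.8 m/s:
V = [fR − √((fR)² − 4 fR V_g)]/2 = [80.8 − √(80.8² − 4×80.8×17)]/2 = 24.3 m/s
Supergeostrophic (V > V_g = 17 m/s), as expected around a high.

24.3 m/s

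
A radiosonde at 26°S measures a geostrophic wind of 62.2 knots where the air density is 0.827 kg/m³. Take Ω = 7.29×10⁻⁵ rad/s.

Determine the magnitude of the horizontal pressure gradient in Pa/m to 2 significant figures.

1.7×10⁻³ Pa/m

Coriolis parameter at 26°S:
f = 2Ω sin φ = 2 × 7.29×10⁻⁵ × sin 26° = 6.39×10⁻⁵ s⁻¹
Wind speed in SI: 62.2 knots = 32.0 m/s
Geostrophic balance rearranged: |∂P/∂n| = f ρ V_g
|∂P/∂n| = 6.39×10⁻⁵ × 0.827 × 32.0 = 1.69×10⁻³ Pa/m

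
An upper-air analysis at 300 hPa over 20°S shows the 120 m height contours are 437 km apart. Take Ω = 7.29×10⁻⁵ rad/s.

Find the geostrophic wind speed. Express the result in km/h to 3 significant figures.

194 km/h

Coriolis parameter at 20°S:
f = 2Ω sin φ = 2 × 7.29×10⁻⁵ × sin 20° = 4.99×10⁻⁵ s⁻¹
Height gradient: |∂Z/∂n| = 120 m / 437000 m = 2.75×10⁻⁴
On a pressure surface, geostrophic balance gives V_g = (g/f)|∂Z/∂n|:
V_g = 9.81 × 2.75×10⁻⁴ / 4.99×10⁻⁵ = 54.0 m/s
Converting: 54.0 m/s × 3.6 = 194 km/h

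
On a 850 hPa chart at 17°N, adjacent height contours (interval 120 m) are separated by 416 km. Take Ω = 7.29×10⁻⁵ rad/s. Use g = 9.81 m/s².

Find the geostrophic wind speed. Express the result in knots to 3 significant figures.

Coriolis parameter at 17°N:
f = 2Ω sin φ = 2 × 7.29×10⁻⁵ × sin 17° = 4.26×10⁻⁵ s⁻¹
Height gradient: |∂Z/∂n| = 120 m / 416000 m = 2.88×10⁻⁴
On a pressure surface, geostrophic balance gives V_g = (g/f)|∂Z/∂n|:
V_g = 9.81 × 2.88×10⁻⁴ / 4.26×10⁻⁵ = 66.4 m/s
Converting: 66.4 m/s × 1.944 = 129 knots

129 knots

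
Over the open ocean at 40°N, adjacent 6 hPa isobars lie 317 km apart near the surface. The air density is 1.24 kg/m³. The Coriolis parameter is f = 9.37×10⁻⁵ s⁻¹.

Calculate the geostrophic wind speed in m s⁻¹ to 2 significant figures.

16 m s⁻¹

Pressure gradient: |∂P/∂n| = 600 Pa / 317000 m = 1.89×10⁻³ Pa/m
Geostrophic balance (pressure-gradient force = Coriolis force):
V_g = (1/(fρ)) |∂P/∂n| = 1.89×10⁻³ / (9.37×10⁻⁵ × 1.24) = 16.3 m/s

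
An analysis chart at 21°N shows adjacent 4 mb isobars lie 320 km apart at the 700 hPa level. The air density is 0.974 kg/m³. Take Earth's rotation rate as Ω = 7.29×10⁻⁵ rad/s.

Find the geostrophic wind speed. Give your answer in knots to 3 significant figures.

Coriolis parameter at 21°N:
f = 2Ω sin φ = 2 × 7.29×10⁻⁵ × sin 21° = 5.23×10⁻⁵ s⁻¹
Pressure gradient: |∂P/∂n| = 400 Pa / 320000 m = 1.25×10⁻³ Pa/m
Geostrophic balance (pressure-gradient force = Coriolis force):
V_g = (1/(fρ)) |∂P/∂n| = 1.25×10⁻³ / (5.23×10⁻⁵ × 0.974) = 24.6 m/s
Converting: 24.6 m/s × 1.944 = 47.7 knots

47.7 knots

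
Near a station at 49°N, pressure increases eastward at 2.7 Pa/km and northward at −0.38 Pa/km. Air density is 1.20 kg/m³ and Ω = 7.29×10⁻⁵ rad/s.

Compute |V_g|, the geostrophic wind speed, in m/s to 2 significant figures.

21 m/s

Coriolis parameter at 49°N:
f = 2Ω sin φ = 2 × 7.29×10⁻⁵ × sin 49° = 1.10×10⁻⁴ s⁻¹
Component geostrophic relations (x east, y north):
u_g = −(1/(fρ)) ∂P/∂y,  v_g = (1/(fρ)) ∂P/∂x
u_g = −(−0.38×10⁻³)/(1.10×10⁻⁴ × 1.20) = 2.88 m/s;  v_g = (2.7×10⁻³)/(1.10×10⁻⁴ × 1.20) = 20.4 m/s
|V_g| = √(u_g² + v_g²) = 20.6 m/s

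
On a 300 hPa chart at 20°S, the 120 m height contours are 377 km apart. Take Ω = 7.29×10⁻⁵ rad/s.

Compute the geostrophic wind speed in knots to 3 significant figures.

Coriolis parameter at 20°S:
f = 2Ω sin φ = 2 × 7.29×10⁻⁵ × sin 20° = 4.99×10⁻⁵ s⁻¹
Height gradient: |∂Z/∂n| = 120 m / 377000 m = 3.18×10⁻⁴
On a pressure surface, geostrophic balance gives V_g = (g/f)|∂Z/∂n|:
V_g = 9.81 × 3.18×10⁻⁴ / 4.99×10⁻⁵ = 62.6 m/s
Converting: 62.6 m/s × 1.944 = 122 knots

122 knots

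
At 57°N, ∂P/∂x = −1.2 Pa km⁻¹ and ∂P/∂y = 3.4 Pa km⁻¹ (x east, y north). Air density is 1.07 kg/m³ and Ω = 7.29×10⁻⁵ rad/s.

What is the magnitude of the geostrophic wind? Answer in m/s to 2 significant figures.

Coriolis parameter at 57°N:
f = 2Ω sin φ = 2 × 7.29×10⁻⁵ × sin 57° = 1.22×10⁻⁴ s⁻¹
Component geostrophic relations (x east, y north):
u_g = −(1/(fρ)) ∂P/∂y,  v_g = (1/(fρ)) ∂P/∂x
u_g = −(3.4×10⁻³)/(1.22×10⁻⁴ × 1.07) = −26.0 m/s;  v_g = (−1.2×10⁻³)/(1.22×10⁻⁴ × 1.07) = −9.17 m/s
|V_g| = √(u_g² + v_g²) = 27.6 m/s

28 m/s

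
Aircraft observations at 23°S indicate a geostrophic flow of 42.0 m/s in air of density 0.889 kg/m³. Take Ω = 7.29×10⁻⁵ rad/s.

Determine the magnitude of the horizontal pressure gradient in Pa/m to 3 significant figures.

Coriolis parameter at 23°S:
f = 2Ω sin φ = 2 × 7.29×10⁻⁵ × sin 23° = 5.70×10⁻⁵ s⁻¹
Geostrophic balance rearranged: |∂P/∂n| = f ρ V_g
|∂P/∂n| = 5.70×10⁻⁵ × 0.889 × 42.0 = 2.13×10⁻³ Pa/m

2.13×10⁻³ Pa/m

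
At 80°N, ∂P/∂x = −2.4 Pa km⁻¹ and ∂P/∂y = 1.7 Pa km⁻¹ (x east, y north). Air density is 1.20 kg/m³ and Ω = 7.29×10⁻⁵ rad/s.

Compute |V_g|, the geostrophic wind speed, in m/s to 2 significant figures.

17 m/s

Coriolis parameter at 80°N:
f = 2Ω sin φ = 2 × 7.29×10⁻⁵ × sin 80° = 1.44×10⁻⁴ s⁻¹
Component geostrophic relations (x east, y north):
u_g = −(1/(fρ)) ∂P/∂y,  v_g = (1/(fρ)) ∂P/∂x
u_g = −(1.7×10⁻³)/(1.44×10⁻⁴ × 1.20) = −9.87 m/s;  v_g = (−2.4×10⁻³)/(1.44×10⁻⁴ × 1.20) = −13.9 m/s
|V_g| = √(u_g² + v_g²) = 17.1 m/s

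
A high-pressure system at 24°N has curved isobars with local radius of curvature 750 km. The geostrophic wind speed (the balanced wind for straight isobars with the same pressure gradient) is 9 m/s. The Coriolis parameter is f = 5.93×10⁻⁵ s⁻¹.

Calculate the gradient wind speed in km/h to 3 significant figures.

Around a high, pressure-gradient force acts outward with centrifugal, so Coriolis balances both:
fV = (1/ρ)|∂P/∂n| + V²/R  →  V² − fR·V + fR·V_g = 0
With fR = 5.93×10⁻⁵ × 750×10³ m = 44.5 m/s:
V = [fR − √((fR)² − 4 fR V_g)]/2 = [44.5 − √(44.5² − 4×44.5×9)]/2 = 12.5 m/s
Supergeostrophic (V > V_g = 9 m/s), as expected around a high.
Converting: 12.5 m/s × 3.6 = 45.1 km/h

45.1 km/h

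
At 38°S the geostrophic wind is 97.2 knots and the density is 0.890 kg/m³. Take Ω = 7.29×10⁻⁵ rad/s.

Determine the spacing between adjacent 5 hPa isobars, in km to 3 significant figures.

Coriolis parameter at 38°S:
f = 2Ω sin φ = 2 × 7.29×10⁻⁵ × sin 38° = 8.98×10⁻⁵ s⁻¹
Wind speed in SI: 97.2 knots = 50.0 m/s
Geostrophic balance rearranged: |∂P/∂n| = f ρ V_g
|∂P/∂n| = 8.98×10⁻⁵ × 0.890 × 50.0 = 3.99×10⁻³ Pa/m
Isobar spacing: Δn = ΔP/|∂P/∂n| = 500 Pa / 3.99×10⁻³ Pa/m = 125163 m ≈ 125 km

125 km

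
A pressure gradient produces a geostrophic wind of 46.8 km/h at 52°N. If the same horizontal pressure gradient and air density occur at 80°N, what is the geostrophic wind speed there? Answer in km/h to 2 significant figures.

With the same pressure gradient and density, V_g ∝ 1/f ∝ 1/sin φ.
V₂ = V₁ · sin φ₁ / sin φ₂ = 46.8 × sin 52° / sin 80°
V₂ = 46.8 × 0.7880/0.9848 = 37 km/h

37 km/h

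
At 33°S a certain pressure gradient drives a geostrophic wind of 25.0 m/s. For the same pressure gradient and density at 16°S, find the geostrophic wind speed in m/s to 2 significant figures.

With the same pressure gradient and density, V_g ∝ 1/f ∝ 1/sin φ.
V₂ = V₁ · sin φ₁ / sin φ₂ = 25.0 × sin 33° / sin 16°
V₂ = 25.0 × 0.5446/0.2756 = 49 m/s

49 m/s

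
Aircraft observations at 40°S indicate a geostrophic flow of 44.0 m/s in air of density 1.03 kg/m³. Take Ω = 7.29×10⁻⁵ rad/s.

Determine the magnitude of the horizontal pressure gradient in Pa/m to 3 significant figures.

4.25×10⁻³ Pa/m

Coriolis parameter at 40°S:
f = 2Ω sin φ = 2 × 7.29×10⁻⁵ × sin 40° = 9.37×10⁻⁵ s⁻¹
Geostrophic balance rearranged: |∂P/∂n| = f ρ V_g
|∂P/∂n| = 9.37×10⁻⁵ × 1.03 × 44.0 = 4.25×10⁻³ Pa/m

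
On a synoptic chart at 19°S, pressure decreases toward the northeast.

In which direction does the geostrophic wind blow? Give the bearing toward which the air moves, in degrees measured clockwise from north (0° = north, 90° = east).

315°

The pressure-gradient force points toward the northeast (bearing 045°).
Geostrophic balance: in the Southern Hemisphere the Coriolis force deflects motion to the left, so the geostrophic wind blows 90° to the left of the pressure-gradient force (low pressure on the right).
Rotating 045° by 90° counterclockwise gives 315° — the wind blows toward the northwest.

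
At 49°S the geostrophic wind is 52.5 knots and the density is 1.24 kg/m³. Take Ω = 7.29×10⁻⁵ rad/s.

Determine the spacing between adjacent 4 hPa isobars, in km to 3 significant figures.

Coriolis parameter at 49°S:
f = 2Ω sin φ = 2 × 7.29×10⁻⁵ × sin 49° = 1.10×10⁻⁴ s⁻¹
Wind speed in SI: 52.5 knots = 27.0 m/s
Geostrophic balance rearranged: |∂P/∂n| = f ρ V_g
|∂P/∂n| = 1.10×10⁻⁴ × 1.24 × 27.0 = 3.69×10⁻³ Pa/m
Isobar spacing: Δn = ΔP/|∂P/∂n| = 400 Pa / 3.69×10⁻³ Pa/m = 108543 m ≈ 109 km

109 km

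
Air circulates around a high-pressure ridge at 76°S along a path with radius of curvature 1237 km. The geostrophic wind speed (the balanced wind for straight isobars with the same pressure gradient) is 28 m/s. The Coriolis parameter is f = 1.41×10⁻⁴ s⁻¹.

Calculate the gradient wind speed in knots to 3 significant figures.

Around a high, pressure-gradient force acts outward with centrifugal, so Coriolis balances both:
fV = (1/ρ)|∂P/∂n| + V²/R  →  V² − fR·V + fR·V_g = 0
With fR = 1.41×10⁻⁴ × 1237×10³ m = 174 m/s:
V = [fR − √((fR)² − 4 fR V_g)]/2 = [174 − √(174² − 4×174×28)]/2 = 35 m/s
Supergeostrophic (V > V_g = 28 m/s), as expected around a high.
Converting: 35 m/s × 1.944 = 68.1 knots

68.1 knots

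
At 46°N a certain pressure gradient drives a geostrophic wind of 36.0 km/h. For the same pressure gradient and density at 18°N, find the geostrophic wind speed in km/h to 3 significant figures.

With the same pressure gradient and density, V_g ∝ 1/f ∝ 1/sin φ.
V₂ = V₁ · sin φ₁ / sin φ₂ = 36.0 × sin 46° / sin 18°
V₂ = 36.0 × 0.7193/0.3090 = 83.8 km/h

83.8 km/h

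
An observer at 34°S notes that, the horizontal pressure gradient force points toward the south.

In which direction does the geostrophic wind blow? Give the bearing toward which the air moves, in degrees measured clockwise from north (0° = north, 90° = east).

The pressure-gradient force points toward the south (bearing 180°).
Geostrophic balance: in the Southern Hemisphere the Coriolis force deflects motion to the left, so the geostrophic wind blows 90° to the left of the pressure-gradient force (low pressure on the right).
Rotating 180° by 90° counterclockwise gives 090° — the wind blows toward the east.

090°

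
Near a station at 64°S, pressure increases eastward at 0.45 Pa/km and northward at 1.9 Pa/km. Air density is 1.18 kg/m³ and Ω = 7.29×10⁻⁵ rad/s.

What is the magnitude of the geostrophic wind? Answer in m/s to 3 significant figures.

12.6 m/s

Coriolis parameter at 64°S:
f = 2Ω sin φ = 2 × 7.29×10⁻⁵ × sin 64° = 1.31×10⁻⁴ s⁻¹
In the Southern Hemisphere f is negative: f = −1.31×10⁻⁴ s⁻¹.
Component geostrophic relations (x east, y north):
u_g = −(1/(fρ)) ∂P/∂y,  v_g = (1/(fρ)) ∂P/∂x
u_g = −(1.9×10⁻³)/(−1.31×10⁻⁴ × 1.18) = 12.3 m/s;  v_g = (0.45×10⁻³)/(−1.31×10⁻⁴ × 1.18) = −2.91 m/s
|V_g| = √(u_g² + v_g²) = 12.6 m/s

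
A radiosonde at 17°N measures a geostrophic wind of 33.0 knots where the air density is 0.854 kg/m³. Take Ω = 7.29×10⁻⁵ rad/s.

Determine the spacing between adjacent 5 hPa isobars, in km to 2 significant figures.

810 km

Coriolis parameter at 17°N:
f = 2Ω sin φ = 2 × 7.29×10⁻⁵ × sin 17° = 4.26×10⁻⁵ s⁻¹
Wind speed in SI: 33.0 knots = 17.0 m/s
Geostrophic balance rearranged: |∂P/∂n| = f ρ V_g
|∂P/∂n| = 4.26×10⁻⁵ × 0.854 × 17.0 = 6.18×10⁻⁴ Pa/m
Isobar spacing: Δn = ΔP/|∂P/∂n| = 500 Pa / 6.18×10⁻⁴ Pa/m = 809035 m ≈ 810 km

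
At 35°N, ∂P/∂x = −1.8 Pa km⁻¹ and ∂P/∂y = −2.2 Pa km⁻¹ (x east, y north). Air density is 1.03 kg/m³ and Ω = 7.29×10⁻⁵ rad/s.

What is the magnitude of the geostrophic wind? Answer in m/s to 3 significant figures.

33.0 m/s

Coriolis parameter at 35°N:
f = 2Ω sin φ = 2 × 7.29×10⁻⁵ × sin 35° = 8.36×10⁻⁵ s⁻¹
Component geostrophic relations (x east, y north):
u_g = −(1/(fρ)) ∂P/∂y,  v_g = (1/(fρ)) ∂P/∂x
u_g = −(−2.2×10⁻³)/(8.36×10⁻⁵ × 1.03) = 25.5 m/s;  v_g = (−1.8×10⁻³)/(8.36×10⁻⁵ × 1.03) = −20.9 m/s
|V_g| = √(u_g² + v_g²) = 33.0 m/s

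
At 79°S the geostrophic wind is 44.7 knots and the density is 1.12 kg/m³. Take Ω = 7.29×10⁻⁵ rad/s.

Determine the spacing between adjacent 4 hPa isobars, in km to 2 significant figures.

Coriolis parameter at 79°S:
f = 2Ω sin φ = 2 × 7.29×10⁻⁵ × sin 79° = 1.43×10⁻⁴ s⁻¹
Wind speed in SI: 44.7 knots = 23.0 m/s
Geostrophic balance rearranged: |∂P/∂n| = f ρ V_g
|∂P/∂n| = 1.43×10⁻⁴ × 1.12 × 23.0 = 3.69×10⁻³ Pa/m
Isobar spacing: Δn = ΔP/|∂P/∂n| = 400 Pa / 3.69×10⁻³ Pa/m = 108516 m ≈ 110 km

110 km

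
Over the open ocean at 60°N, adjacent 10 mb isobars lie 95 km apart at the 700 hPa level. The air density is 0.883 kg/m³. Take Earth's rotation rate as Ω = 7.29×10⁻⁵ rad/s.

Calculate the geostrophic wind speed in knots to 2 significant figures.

180 knots

Coriolis parameter at 60°N:
f = 2Ω sin φ = 2 × 7.29×10⁻⁵ × sin 60° = 1.26×10⁻⁴ s⁻¹
Pressure gradient: |∂P/∂n| = 1000 Pa / 95000 m = 1.05×10⁻² Pa/m
Geostrophic balance (pressure-gradient force = Coriolis force):
V_g = (1/(fρ)) |∂P/∂n| = 1.05×10⁻² / (1.26×10⁻⁴ × 0.883) = 94.4 m/s
Converting: 94.4 m/s × 1.944 = 180 knots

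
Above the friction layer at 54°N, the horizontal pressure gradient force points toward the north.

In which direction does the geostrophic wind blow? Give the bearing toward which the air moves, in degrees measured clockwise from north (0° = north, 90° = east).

The pressure-gradient force points toward the north (bearing 000°).
Geostrophic balance: in the Northern Hemisphere the Coriolis force deflects motion to the right, so the geostrophic wind blows 90° to the right of the pressure-gradient force (low pressure on the left).
Rotating 000° by 90° clockwise gives 090° — the wind blows toward the east.

090°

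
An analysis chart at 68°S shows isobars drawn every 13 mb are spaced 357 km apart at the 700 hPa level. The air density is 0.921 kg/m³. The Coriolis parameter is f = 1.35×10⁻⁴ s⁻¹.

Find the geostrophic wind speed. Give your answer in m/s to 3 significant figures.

29.3 m/s

Pressure gradient: |∂P/∂n| = 1300 Pa / 357000 m = 3.64×10⁻³ Pa/m
Geostrophic balance (pressure-gradient force = Coriolis force):
V_g = (1/(fρ)) |∂P/∂n| = 3.64×10⁻³ / (1.35×10⁻⁴ × 0.921) = 29.3 m/s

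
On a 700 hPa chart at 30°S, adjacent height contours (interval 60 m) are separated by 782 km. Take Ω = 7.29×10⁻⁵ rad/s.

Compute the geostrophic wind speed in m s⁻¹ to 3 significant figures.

10.3 m s⁻¹

Coriolis parameter at 30°S:
f = 2Ω sin φ = 2 × 7.29×10⁻⁵ × sin 30° = 7.29×10⁻⁵ s⁻¹
Height gradient: |∂Z/∂n| = 60 m / 782000 m = 7.67×10⁻⁵
On a pressure surface, geostrophic balance gives V_g = (g/f)|∂Z/∂n|:
V_g = 9.81 × 7.67×10⁻⁵ / 7.29×10⁻⁵ = 10.3 m/s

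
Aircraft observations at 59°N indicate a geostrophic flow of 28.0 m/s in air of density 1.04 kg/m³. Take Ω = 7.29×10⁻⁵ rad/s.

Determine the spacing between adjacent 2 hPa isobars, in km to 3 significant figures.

Coriolis parameter at 59°N:
f = 2Ω sin φ = 2 × 7.29×10⁻⁵ × sin 59° = 1.25×10⁻⁴ s⁻¹
Geostrophic balance rearranged: |∂P/∂n| = f ρ V_g
|∂P/∂n| = 1.25×10⁻⁴ × 1.04 × 28.0 = 3.64×10⁻³ Pa/m
Isobar spacing: Δn = ΔP/|∂P/∂n| = 200 Pa / 3.64×10⁻³ Pa/m = 54956 m ≈ 55.0 km

55.0 km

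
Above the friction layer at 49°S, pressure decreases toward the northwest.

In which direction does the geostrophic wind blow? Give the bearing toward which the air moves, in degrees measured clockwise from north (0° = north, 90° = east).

The pressure-gradient force points toward the northwest (bearing 315°).
Geostrophic balance: in the Southern Hemisphere the Coriolis force deflects motion to the left, so the geostrophic wind blows 90° to the left of the pressure-gradient force (low pressure on the right).
Rotating 315° by 90° counterclockwise gives 225° — the wind blows toward the southwest.

225°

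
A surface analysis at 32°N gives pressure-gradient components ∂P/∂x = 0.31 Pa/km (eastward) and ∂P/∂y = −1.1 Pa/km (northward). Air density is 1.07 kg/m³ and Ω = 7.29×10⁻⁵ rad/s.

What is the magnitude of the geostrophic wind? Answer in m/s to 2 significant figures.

14 m/s

Coriolis parameter at 32°N:
f = 2Ω sin φ = 2 × 7.29×10⁻⁵ × sin 32° = 7.73×10⁻⁵ s⁻¹
Component geostrophic relations (x east, y north):
u_g = −(1/(fρ)) ∂P/∂y,  v_g = (1/(fρ)) ∂P/∂x
u_g = −(−1.1×10⁻³)/(7.73×10⁻⁵ × 1.07) = 13.3 m/s;  v_g = (0.31×10⁻³)/(7.73×10⁻⁵ × 1.07) = 3.75 m/s
|V_g| = √(u_g² + v_g²) = 13.8 m/s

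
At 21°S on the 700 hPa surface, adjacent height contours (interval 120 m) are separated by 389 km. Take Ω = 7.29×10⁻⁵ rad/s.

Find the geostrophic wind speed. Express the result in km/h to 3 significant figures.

Coriolis parameter at 21°S:
f = 2Ω sin φ = 2 × 7.29×10⁻⁵ × sin 21° = 5.23×10⁻⁵ s⁻¹
Height gradient: |∂Z/∂n| = 120 m / 389000 m = 3.08×10⁻⁴
On a pressure surface, geostrophic balance gives V_g = (g/f)|∂Z/∂n|:
V_g = 9.81 × 3.08×10⁻⁴ / 5.23×10⁻⁵ = 57.9 m/s
Converting: 57.9 m/s × 3.6 = 209 km/h

209 km/h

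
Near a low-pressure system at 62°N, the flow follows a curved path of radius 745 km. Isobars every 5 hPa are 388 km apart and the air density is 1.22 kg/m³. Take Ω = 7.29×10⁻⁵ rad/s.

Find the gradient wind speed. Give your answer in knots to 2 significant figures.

15 knots

Coriolis parameter at 62°N:
f = 2Ω sin φ = 2 × 7.29×10⁻⁵ × sin 62° = 1.29×10⁻⁴ s⁻¹
Pressure gradient: |∂P/∂n| = 500 Pa / 388000 m = 1.29×10⁻³ Pa/m
Geostrophic speed: V_g = |∂P/∂n|/(fρ) = 1.29×10⁻³/(1.29×10⁻⁴ × 1.22) = 8.21 m/s
Around a low, centrifugal force acts outward with Coriolis, so pressure-gradient force balances both:
(1/ρ)|∂P/∂n| = fV + V²/R  →  V² + fR·V − fR·V_g = 0
With fR = 1.29×10⁻⁴ × 745×10³ m = 95.9 m/s:
V = [−fR + √((fR)² + 4 fR V_g)]/2 = [−95.9 + √(95.9² + 4×95.9×8.21)]/2 = 7.6 m/s
Subgeostrophic (V < V_g = 8.21 m/s), as expected around a low.
Converting: 7.6 m/s × 1.944 = 15 knots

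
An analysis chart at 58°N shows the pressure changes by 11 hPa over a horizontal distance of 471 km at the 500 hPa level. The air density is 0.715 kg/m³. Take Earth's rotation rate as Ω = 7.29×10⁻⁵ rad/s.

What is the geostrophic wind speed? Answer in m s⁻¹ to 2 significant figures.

26 m s⁻¹

Coriolis parameter at 58°N:
f = 2Ω sin φ = 2 × 7.29×10⁻⁵ × sin 58° = 1.24×10⁻⁴ s⁻¹
Pressure gradient: |∂P/∂n| = 1100 Pa / 471000 m = 2.34×10⁻³ Pa/m
Geostrophic balance (pressure-gradient force = Coriolis force):
V_g = (1/(fρ)) |∂P/∂n| = 2.34×10⁻³ / (1.24×10⁻⁴ × 0.715) = 26.4 m/s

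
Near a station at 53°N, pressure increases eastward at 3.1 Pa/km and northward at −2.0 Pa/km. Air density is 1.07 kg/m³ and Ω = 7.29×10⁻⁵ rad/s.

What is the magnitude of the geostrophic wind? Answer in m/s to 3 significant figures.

Coriolis parameter at 53°N:
f = 2Ω sin φ = 2 × 7.29×10⁻⁵ × sin 53° = 1.16×10⁻⁴ s⁻¹
Component geostrophic relations (x east, y north):
u_g = −(1/(fρ)) ∂P/∂y,  v_g = (1/(fρ)) ∂P/∂x
u_g = −(−2.0×10⁻³)/(1.16×10⁻⁴ × 1.07) = 16.1 m/s;  v_g = (3.1×10⁻³)/(1.16×10⁻⁴ × 1.07) = 24.9 m/s
|V_g| = √(u_g² + v_g²) = 29.6 m/s

29.6 m/s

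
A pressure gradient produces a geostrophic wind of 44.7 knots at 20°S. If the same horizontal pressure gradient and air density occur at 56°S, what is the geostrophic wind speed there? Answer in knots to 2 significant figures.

18 knots

With the same pressure gradient and density, V_g ∝ 1/f ∝ 1/sin φ.
V₂ = V₁ · sin φ₁ / sin φ₂ = 44.7 × sin 20° / sin 56°
V₂ = 44.7 × 0.3420/0.8290 = 18 knots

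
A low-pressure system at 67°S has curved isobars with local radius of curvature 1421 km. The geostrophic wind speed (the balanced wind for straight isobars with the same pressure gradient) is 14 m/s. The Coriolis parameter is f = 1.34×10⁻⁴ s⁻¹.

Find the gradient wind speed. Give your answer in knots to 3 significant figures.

Around a low, centrifugal force acts outward with Coriolis, so pressure-gradient force balances both:
(1/ρ)|∂P/∂n| = fV + V²/R  →  V² + fR·V − fR·V_g = 0
With fR = 1.34×10⁻⁴ × 1421×10³ m = 190 m/s:
V = [−fR + √((fR)² + 4 fR V_g)]/2 = [−190 + √(190² + 4×190×14)]/2 = 13.1 m/s
Subgeostrophic (V < V_g = 14 m/s), as expected around a low.
Converting: 13.1 m/s × 1.944 = 25.5 knots

25.5 knots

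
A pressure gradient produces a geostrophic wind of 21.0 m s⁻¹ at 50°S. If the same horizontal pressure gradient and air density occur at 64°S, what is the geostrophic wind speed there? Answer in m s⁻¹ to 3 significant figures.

17.9 m s⁻¹

With the same pressure gradient and density, V_g ∝ 1/f ∝ 1/sin φ.
V₂ = V₁ · sin φ₁ / sin φ₂ = 21.0 × sin 50° / sin 64°
V₂ = 21.0 × 0.7660/0.8988 = 17.9 m s⁻¹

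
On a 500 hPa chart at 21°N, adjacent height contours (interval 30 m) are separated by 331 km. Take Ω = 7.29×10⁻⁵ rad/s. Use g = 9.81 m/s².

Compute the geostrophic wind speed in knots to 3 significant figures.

Coriolis parameter at 21°N:
f = 2Ω sin φ = 2 × 7.29×10⁻⁵ × sin 21° = 5.23×10⁻⁵ s⁻¹
Height gradient: |∂Z/∂n| = 30 m / 331000 m = 9.06×10⁻⁵
On a pressure surface, geostrophic balance gives V_g = (g/f)|∂Z/∂n|:
V_g = 9.81 × 9.06×10⁻⁵ / 5.23×10⁻⁵ = 17.0 m/s
Converting: 17.0 m/s × 1.944 = 33.1 knots

33.1 knots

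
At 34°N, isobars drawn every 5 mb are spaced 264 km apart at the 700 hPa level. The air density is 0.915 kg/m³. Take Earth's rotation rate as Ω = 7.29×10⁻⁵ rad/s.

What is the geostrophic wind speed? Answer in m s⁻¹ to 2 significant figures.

25 m s⁻¹

Coriolis parameter at 34°N:
f = 2Ω sin φ = 2 × 7.29×10⁻⁵ × sin 34° = 8.15×10⁻⁵ s⁻¹
Pressure gradient: |∂P/∂n| = 500 Pa / 264000 m = 1.89×10⁻³ Pa/m
Geostrophic balance (pressure-gradient force = Coriolis force):
V_g = (1/(fρ)) |∂P/∂n| = 1.89×10⁻³ / (8.15×10⁻⁵ × 0.915) = 25.4 m/s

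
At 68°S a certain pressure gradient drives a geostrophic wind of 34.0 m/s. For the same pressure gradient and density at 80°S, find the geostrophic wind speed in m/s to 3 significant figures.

32.0 m/s

With the same pressure gradient and density, V_g ∝ 1/f ∝ 1/sin φ.
V₂ = V₁ · sin φ₁ / sin φ₂ = 34.0 × sin 68° / sin 80°
V₂ = 34.0 × 0.9272/0.9848 = 32.0 m/s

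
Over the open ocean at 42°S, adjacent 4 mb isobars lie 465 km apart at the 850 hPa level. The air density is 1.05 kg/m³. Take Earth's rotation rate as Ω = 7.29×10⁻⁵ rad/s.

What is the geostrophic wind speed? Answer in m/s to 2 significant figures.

8.4 m/s

Coriolis parameter at 42°S:
f = 2Ω sin φ = 2 × 7.29×10⁻⁵ × sin 42° = 9.76×10⁻⁵ s⁻¹
Pressure gradient: |∂P/∂n| = 400 Pa / 465000 m = 8.60×10⁻⁴ Pa/m
Geostrophic balance (pressure-gradient force = Coriolis force):
V_g = (1/(fρ)) |∂P/∂n| = 8.60×10⁻⁴ / (9.76×10⁻⁵ × 1.05) = 8.40 m/s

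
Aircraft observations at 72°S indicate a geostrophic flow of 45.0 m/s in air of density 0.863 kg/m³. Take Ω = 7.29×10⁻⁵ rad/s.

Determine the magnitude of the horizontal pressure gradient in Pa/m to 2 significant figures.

Coriolis parameter at 72°S:
f = 2Ω sin φ = 2 × 7.29×10⁻⁵ × sin 72° = 1.39×10⁻⁴ s⁻¹
Geostrophic balance rearranged: |∂P/∂n| = f ρ V_g
|∂P/∂n| = 1.39×10⁻⁴ × 0.863 × 45.0 = 5.39×10⁻³ Pa/m

5.4×10⁻³ Pa/m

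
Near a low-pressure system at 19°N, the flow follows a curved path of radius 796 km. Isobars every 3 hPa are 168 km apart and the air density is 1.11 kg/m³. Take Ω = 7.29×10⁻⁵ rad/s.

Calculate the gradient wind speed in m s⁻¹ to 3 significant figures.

Coriolis parameter at 19°N:
f = 2Ω sin φ = 2 × 7.29×10⁻⁵ × sin 19° = 4.75×10⁻⁵ s⁻¹
Pressure gradient: |∂P/∂n| = 300 Pa / 168000 m = 1.79×10⁻³ Pa/m
Geostrophic speed: V_g = |∂P/∂n|/(fρ) = 1.79×10⁻³/(4.75×10⁻⁵ × 1.11) = 33.9 m/s
Around a low, centrifugal force acts outward with Coriolis, so pressure-gradient force balances both:
(1/ρ)|∂P/∂n| = fV + V²/R  →  V² + fR·V − fR·V_g = 0
With fR = 4.75×10⁻⁵ × 796×10³ m = 37.8 m/s:
V = [−fR + √((fR)² + 4 fR V_g)]/2 = [−37.8 + √(37.8² + 4×37.8×33.9)]/2 = 21.6 m/s
Subgeostrophic (V < V_g = 33.9 m/s), as expected around a low.

21.6 m s⁻¹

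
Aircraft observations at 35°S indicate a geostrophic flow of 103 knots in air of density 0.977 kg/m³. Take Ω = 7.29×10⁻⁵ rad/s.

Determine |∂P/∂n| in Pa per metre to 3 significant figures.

4.33×10⁻³ Pa/m

Coriolis parameter at 35°S:
f = 2Ω sin φ = 2 × 7.29×10⁻⁵ × sin 35° = 8.36×10⁻⁵ s⁻¹
Wind speed in SI: 103 knots = 53.0 m/s
Geostrophic balance rearranged: |∂P/∂n| = f ρ V_g
|∂P/∂n| = 8.36×10⁻⁵ × 0.977 × 53.0 = 4.33×10⁻³ Pa/m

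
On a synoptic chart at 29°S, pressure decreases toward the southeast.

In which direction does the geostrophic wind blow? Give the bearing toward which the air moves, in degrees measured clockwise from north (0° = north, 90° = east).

The pressure-gradient force points toward the southeast (bearing 135°).
Geostrophic balance: in the Southern Hemisphere the Coriolis force deflects motion to the left, so the geostrophic wind blows 90° to the left of the pressure-gradient force (low pressure on the right).
Rotating 135° by 90° counterclockwise gives 045° — the wind blows toward the northeast.

045°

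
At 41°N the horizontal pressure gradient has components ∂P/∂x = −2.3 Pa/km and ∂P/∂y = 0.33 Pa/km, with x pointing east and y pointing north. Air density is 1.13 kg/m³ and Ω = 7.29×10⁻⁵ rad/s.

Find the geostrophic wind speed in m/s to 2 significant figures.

Coriolis parameter at 41°N:
f = 2Ω sin φ = 2 × 7.29×10⁻⁵ × sin 41° = 9.57×10⁻⁵ s⁻¹
Component geostrophic relations (x east, y north):
u_g = −(1/(fρ)) ∂P/∂y,  v_g = (1/(fρ)) ∂P/∂x
u_g = −(0.33×10⁻³)/(9.57×10⁻⁵ × 1.13) = −3.05 m/s;  v_g = (−2.3×10⁻³)/(9.57×10⁻⁵ × 1.13) = −21.3 m/s
|V_g| = √(u_g² + v_g²) = 21.5 m/s

21 m/s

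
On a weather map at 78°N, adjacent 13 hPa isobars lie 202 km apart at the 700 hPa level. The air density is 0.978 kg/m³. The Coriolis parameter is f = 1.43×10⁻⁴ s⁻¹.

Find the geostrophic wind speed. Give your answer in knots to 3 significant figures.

Pressure gradient: |∂P/∂n| = 1300 Pa / 202000 m = 6.44×10⁻³ Pa/m
Geostrophic balance (pressure-gradient force = Coriolis force):
V_g = (1/(fρ)) |∂P/∂n| = 6.44×10⁻³ / (1.43×10⁻⁴ × 0.978) = 46.0 m/s
Converting: 46.0 m/s × 1.944 = 89.4 knots

89.4 knots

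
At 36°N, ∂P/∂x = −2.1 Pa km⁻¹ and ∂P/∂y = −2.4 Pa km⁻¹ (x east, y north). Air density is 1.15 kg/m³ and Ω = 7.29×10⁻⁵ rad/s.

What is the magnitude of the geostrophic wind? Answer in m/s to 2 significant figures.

Coriolis parameter at 36°N:
f = 2Ω sin φ = 2 × 7.29×10⁻⁵ × sin 36° = 8.57×10⁻⁵ s⁻¹
Component geostrophic relations (x east, y north):
u_g = −(1/(fρ)) ∂P/∂y,  v_g = (1/(fρ)) ∂P/∂x
u_g = −(−2.4×10⁻³)/(8.57×10⁻⁵ × 1.15) = 24.4 m/s;  v_g = (−2.1×10⁻³)/(8.57×10⁻⁵ × 1.15) = −21.3 m/s
|V_g| = √(u_g² + v_g²) = 32.4 m/s

32 m/s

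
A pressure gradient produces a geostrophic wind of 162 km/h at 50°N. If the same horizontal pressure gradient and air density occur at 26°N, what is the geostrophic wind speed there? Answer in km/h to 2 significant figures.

With the same pressure gradient and density, V_g ∝ 1/f ∝ 1/sin φ.
V₂ = V₁ · sin φ₁ / sin φ₂ = 162 × sin 50° / sin 26°
V₂ = 162 × 0.7660/0.4384 = 280 km/h

280 km/h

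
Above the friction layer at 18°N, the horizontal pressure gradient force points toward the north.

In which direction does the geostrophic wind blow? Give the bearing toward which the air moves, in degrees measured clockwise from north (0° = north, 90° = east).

090°

The pressure-gradient force points toward the north (bearing 000°).
Geostrophic balance: in the Northern Hemisphere the Coriolis force deflects motion to the right, so the geostrophic wind blows 90° to the right of the pressure-gradient force (low pressure on the left).
Rotating 000° by 90° clockwise gives 090° — the wind blows toward the east.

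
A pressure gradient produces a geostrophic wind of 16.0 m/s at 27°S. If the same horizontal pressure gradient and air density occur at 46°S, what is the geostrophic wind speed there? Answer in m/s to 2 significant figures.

With the same pressure gradient and density, V_g ∝ 1/f ∝ 1/sin φ.
V₂ = V₁ · sin φ₁ / sin φ₂ = 16.0 × sin 27° / sin 46°
V₂ = 16.0 × 0.4540/0.7193 = 10 m/s

10 m/s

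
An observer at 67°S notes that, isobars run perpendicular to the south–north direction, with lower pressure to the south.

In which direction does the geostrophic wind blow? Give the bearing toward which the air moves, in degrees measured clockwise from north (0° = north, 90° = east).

The pressure-gradient force points toward the south (bearing 180°).
Geostrophic balance: in the Southern Hemisphere the Coriolis force deflects motion to the left, so the geostrophic wind blows 90° to the left of the pressure-gradient force (low pressure on the right).
Rotating 180° by 90° counterclockwise gives 090° — the wind blows toward the east.

090°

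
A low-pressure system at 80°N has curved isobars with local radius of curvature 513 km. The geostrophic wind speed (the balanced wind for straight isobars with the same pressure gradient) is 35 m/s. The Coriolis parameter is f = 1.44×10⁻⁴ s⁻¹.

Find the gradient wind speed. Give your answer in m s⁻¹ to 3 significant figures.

Around a low, centrifugal force acts outward with Coriolis, so pressure-gradient force balances both:
(1/ρ)|∂P/∂n| = fV + V²/R  →  V² + fR·V − fR·V_g = 0
With fR = 1.44×10⁻⁴ × 513×10³ m = 73.9 m/s:
V = [−fR + √((fR)² + 4 fR V_g)]/2 = [−73.9 + √(73.9² + 4×73.9×35)]/2 = 25.9 m/s
Subgeostrophic (V < V_g = 35 m/s), as expected around a low.

25.9 m s⁻¹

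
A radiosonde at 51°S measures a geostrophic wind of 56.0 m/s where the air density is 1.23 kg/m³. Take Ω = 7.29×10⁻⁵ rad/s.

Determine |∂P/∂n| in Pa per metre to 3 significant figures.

Coriolis parameter at 51°S:
f = 2Ω sin φ = 2 × 7.29×10⁻⁵ × sin 51° = 1.13×10⁻⁴ s⁻¹
Geostrophic balance rearranged: |∂P/∂n| = f ρ V_g
|∂P/∂n| = 1.13×10⁻⁴ × 1.23 × 56.0 = 7.80×10⁻³ Pa/m

7.80×10⁻³ Pa/m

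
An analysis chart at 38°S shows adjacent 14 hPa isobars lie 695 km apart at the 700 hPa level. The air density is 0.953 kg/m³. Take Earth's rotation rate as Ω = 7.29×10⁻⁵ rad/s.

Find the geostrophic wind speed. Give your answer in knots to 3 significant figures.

45.8 knots

Coriolis parameter at 38°S:
f = 2Ω sin φ = 2 × 7.29×10⁻⁵ × sin 38° = 8.98×10⁻⁵ s⁻¹
Pressure gradient: |∂P/∂n| = 1400 Pa / 695000 m = 2.01×10⁻³ Pa/m
Geostrophic balance (pressure-gradient force = Coriolis force):
V_g = (1/(fρ)) |∂P/∂n| = 2.01×10⁻³ / (8.98×10⁻⁵ × 0.953) = 23.5 m/s
Converting: 23.5 m/s × 1.944 = 45.8 knots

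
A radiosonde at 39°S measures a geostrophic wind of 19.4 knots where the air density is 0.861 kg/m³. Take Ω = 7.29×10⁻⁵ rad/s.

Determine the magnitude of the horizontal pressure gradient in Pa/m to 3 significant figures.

Coriolis parameter at 39°S:
f = 2Ω sin φ = 2 × 7.29×10⁻⁵ × sin 39° = 9.18×10⁻⁵ s⁻¹
Wind speed in SI: 19.4 knots = 9.98 m/s
Geostrophic balance rearranged: |∂P/∂n| = f ρ V_g
|∂P/∂n| = 9.18×10⁻⁵ × 0.861 × 9.98 = 7.88×10⁻⁴ Pa/m

7.88×10⁻⁴ Pa/m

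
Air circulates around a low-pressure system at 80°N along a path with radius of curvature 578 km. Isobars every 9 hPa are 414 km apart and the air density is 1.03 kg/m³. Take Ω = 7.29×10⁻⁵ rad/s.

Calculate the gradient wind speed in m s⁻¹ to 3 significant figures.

12.7 m s⁻¹

Coriolis parameter at 80°N:
f = 2Ω sin φ = 2 × 7.29×10⁻⁵ × sin 80° = 1.44×10⁻⁴ s⁻¹
Pressure gradient: |∂P/∂n| = 900 Pa / 414000 m = 2.17×10⁻³ Pa/m
Geostrophic speed: V_g = |∂P/∂n|/(fρ) = 2.17×10⁻³/(1.44×10⁻⁴ × 1.03) = 14.7 m/s
Around a low, centrifugal force acts outward with Coriolis, so pressure-gradient force balances both:
(1/ρ)|∂P/∂n| = fV + V²/R  →  V² + fR·V − fR·V_g = 0
With fR = 1.44×10⁻⁴ × 578×10³ m = 83.0 m/s:
V = [−fR + √((fR)² + 4 fR V_g)]/2 = [−83.0 + √(83.0² + 4×83.0×14.7)]/2 = 12.7 m/s
Subgeostrophic (V < V_g = 14.7 m/s), as expected around a low.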